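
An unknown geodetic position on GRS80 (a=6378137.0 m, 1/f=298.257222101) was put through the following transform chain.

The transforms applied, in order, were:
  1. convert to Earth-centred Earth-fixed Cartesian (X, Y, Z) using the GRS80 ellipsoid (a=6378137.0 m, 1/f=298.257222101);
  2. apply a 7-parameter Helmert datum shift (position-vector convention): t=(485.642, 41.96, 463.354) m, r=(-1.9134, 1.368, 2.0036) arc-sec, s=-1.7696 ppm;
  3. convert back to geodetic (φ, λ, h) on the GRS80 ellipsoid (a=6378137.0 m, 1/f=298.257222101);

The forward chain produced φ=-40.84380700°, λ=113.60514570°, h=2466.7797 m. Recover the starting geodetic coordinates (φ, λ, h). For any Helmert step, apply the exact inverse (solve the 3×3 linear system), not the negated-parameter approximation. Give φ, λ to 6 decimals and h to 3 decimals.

start: φ=-40.843807°, λ=113.605146°, h=2466.780 m
→ ECEF (a=6378137.000, f=1/298.257222101): X=-1935612.5686, Y=4429357.7615, Z=-4150930.0821
→ Helmert⁻¹: X=-1936031.0780, Y=4429380.9556, Z=-4151372.5338
→ geod (Bowring, a=6378137.000): φ=-40.84570800°, λ=113.60958100°, h=2899.0120 m

φ=-40.845708°, λ=113.609581°, h=2899.012 m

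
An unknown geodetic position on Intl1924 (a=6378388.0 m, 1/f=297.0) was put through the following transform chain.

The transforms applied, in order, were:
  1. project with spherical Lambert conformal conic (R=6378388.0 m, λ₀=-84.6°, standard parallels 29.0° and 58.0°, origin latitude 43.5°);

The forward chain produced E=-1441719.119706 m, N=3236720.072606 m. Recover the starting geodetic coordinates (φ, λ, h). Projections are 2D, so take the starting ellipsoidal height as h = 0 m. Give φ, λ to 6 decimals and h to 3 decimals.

φ=69.625543°, λ=-119.466079°, h=0.000 m

start: E=-1441719.1197, N=3236720.0726 m
→ lcc⁻¹: φ=69.62554300°, λ=-119.46607900°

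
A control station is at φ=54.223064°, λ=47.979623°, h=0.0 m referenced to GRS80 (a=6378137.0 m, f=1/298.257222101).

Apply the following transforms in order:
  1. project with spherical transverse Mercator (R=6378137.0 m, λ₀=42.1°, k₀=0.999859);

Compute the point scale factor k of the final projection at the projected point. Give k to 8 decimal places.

1.00165692

start: φ=54.223064°, λ=47.979623°, h=0.000 m
→ into tm (λ₀=42.1°): φ=54.22306400°, λ−λ₀=5.87962300°
scale k = 1.00165692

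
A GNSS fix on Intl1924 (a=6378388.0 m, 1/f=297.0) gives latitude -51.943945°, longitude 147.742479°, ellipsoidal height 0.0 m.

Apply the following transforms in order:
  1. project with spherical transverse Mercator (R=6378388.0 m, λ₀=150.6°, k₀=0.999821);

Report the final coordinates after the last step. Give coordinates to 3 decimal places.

start: φ=-51.943945°, λ=147.742479°, h=0.000 m
→ tm (R=6378388.0, λ₀=150.6°): E=-196038.7684, N=-5785416.6533

E=-196038.768 m, N=-5785416.653 m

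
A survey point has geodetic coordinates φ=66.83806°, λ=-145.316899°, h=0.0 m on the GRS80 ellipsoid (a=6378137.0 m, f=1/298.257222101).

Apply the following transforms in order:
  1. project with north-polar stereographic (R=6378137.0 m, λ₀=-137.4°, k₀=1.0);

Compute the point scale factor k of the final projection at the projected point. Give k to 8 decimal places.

start: φ=66.838060°, λ=-145.316899°, h=0.000 m
→ into stereo (λ₀=-137.4°): φ=66.83806000°, λ−λ₀=-7.91689900°
scale k = 1.04199401

1.04199401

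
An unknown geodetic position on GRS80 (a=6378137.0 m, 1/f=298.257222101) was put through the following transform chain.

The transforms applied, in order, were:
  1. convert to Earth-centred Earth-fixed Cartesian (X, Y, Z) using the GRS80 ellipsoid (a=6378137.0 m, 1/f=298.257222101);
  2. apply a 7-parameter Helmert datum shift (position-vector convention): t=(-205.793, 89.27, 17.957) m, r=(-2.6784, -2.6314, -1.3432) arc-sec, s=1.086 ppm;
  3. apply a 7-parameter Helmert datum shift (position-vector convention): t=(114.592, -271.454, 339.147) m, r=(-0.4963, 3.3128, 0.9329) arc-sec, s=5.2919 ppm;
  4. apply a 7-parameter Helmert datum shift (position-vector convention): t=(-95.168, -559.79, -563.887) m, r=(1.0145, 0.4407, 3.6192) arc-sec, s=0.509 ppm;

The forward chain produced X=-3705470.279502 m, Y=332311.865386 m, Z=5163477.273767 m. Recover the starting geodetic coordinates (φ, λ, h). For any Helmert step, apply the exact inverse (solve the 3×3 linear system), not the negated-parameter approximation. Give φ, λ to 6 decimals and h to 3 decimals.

φ=54.410869°, λ=174.863681°, h=171.538 m

start: X=-3705470.2795, Y=332311.8654, Z=5163477.2738 m
→ Helmert⁻¹: X=-3705378.4165, Y=332961.9009, Z=5164028.9778
→ Helmert⁻¹: X=-3705554.8245, Y=333235.9267, Z=5163603.7925
→ Helmert⁻¹: X=-3705281.3019, Y=333055.1150, Z=5163631.8223
→ geod (Bowring, a=6378137.000): φ=54.41086900°, λ=174.86368100°, h=171.5380 m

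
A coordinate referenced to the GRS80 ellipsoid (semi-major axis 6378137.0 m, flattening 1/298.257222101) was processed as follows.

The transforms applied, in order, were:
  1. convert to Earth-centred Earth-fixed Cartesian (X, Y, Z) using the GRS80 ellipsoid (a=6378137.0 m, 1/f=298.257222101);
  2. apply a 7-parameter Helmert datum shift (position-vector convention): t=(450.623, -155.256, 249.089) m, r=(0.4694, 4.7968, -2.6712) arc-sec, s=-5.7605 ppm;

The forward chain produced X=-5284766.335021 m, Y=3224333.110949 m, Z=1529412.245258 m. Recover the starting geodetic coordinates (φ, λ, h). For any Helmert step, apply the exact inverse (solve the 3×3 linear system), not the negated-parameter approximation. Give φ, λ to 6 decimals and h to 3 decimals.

φ=13.962459°, λ=148.613697°, h=374.410 m

start: X=-5284766.3350, Y=3224333.1109, Z=1529412.2453 m
→ Helmert⁻¹: X=-5285324.7200, Y=3224441.9746, Z=1529041.7140
→ geod (Bowring, a=6378137.000): φ=13.96245900°, λ=148.61369700°, h=374.4100 m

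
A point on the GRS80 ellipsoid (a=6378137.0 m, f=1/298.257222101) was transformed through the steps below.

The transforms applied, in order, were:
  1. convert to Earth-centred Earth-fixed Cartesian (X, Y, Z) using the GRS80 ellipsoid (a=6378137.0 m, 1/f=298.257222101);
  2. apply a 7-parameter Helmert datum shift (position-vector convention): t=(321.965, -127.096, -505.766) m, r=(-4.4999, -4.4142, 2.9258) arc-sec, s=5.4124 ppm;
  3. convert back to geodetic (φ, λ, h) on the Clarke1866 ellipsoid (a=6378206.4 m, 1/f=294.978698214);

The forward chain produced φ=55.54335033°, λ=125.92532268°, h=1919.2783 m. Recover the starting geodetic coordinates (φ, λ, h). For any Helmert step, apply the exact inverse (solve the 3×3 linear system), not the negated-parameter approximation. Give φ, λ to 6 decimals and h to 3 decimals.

start: φ=55.543350°, λ=125.925323°, h=1919.278 m
→ ECEF (a=6378206.400, f=1/294.978698214): X=-2122846.5375, Y=2929870.4203, Z=5237224.7072
→ Helmert⁻¹: X=-2123003.3589, Y=2929897.5034, Z=5237811.4774
→ geod (Bowring, a=6378137.000): φ=55.54349200°, λ=125.92708200°, h=2375.3900 m

φ=55.543492°, λ=125.927082°, h=2375.390 m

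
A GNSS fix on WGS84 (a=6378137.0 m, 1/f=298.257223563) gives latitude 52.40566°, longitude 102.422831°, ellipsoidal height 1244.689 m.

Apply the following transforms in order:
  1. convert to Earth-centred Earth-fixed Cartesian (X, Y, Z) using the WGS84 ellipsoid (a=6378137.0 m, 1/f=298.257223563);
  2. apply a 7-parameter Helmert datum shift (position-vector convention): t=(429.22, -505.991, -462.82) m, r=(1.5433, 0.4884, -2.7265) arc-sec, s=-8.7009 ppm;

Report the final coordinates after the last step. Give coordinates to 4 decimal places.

start: φ=52.405660°, λ=102.422831°, h=1244.689 m
→ ECEF (a=6378137.000, f=1/298.257223563): X=-838996.7608, Y=3808738.9302, Z=5031453.3216
→ Helmert 7p (PV): X=-838497.9821, Y=3808173.2442, Z=5030977.2072

X=-838497.9821 m, Y=3808173.2442 m, Z=5030977.2072 m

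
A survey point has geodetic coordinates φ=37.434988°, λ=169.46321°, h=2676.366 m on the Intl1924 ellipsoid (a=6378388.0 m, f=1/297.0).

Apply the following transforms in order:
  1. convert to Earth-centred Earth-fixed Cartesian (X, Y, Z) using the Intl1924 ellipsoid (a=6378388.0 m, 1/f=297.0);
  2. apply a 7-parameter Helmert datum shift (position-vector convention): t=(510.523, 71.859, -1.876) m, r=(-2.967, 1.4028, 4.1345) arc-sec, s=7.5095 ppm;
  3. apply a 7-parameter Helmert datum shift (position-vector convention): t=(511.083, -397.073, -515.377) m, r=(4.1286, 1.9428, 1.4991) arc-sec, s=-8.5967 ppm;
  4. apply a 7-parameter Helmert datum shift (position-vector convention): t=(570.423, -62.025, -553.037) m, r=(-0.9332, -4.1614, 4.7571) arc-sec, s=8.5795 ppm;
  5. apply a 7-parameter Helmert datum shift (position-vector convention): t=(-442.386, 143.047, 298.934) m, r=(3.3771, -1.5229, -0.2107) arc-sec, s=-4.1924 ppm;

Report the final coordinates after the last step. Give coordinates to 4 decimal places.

start: φ=37.434988°, λ=169.463210°, h=2676.366 m
→ ECEF (a=6378388.000, f=1/297.0): X=-4987600.3155, Y=927710.0551, Z=3857526.1864
→ Helmert 7p (PV): X=-4987119.6075, Y=927744.3941, Z=3857573.8545
→ Helmert 7p (PV): X=-4986536.0603, Y=927225.8877, Z=3857090.8578
→ Helmert 7p (PV): X=-4986107.6218, Y=927074.2627, Z=3856466.1132
→ Helmert 7p (PV): X=-4986556.6301, Y=927155.3760, Z=3856727.2446

X=-4986556.6301 m, Y=927155.3760 m, Z=3856727.2446 m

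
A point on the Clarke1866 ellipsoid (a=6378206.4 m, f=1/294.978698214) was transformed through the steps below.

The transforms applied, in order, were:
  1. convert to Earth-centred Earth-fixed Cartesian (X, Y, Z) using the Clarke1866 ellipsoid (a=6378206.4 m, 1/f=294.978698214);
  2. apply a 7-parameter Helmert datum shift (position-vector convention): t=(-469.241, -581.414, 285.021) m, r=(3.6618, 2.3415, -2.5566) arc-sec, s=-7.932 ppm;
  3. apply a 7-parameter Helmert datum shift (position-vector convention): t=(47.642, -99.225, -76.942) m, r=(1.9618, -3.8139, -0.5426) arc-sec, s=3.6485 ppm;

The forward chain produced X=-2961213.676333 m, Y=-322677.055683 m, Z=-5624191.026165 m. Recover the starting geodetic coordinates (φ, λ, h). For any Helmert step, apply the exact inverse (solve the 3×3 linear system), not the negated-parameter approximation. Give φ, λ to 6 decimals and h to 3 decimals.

φ=-62.257718°, λ=-173.789568°, h=2989.371 m

start: X=-2961213.6763, Y=-322677.0557, Z=-5624191.0262 m
→ Helmert⁻¹: X=-2961353.6556, Y=-322637.9345, Z=-5624035.7397
→ Helmert⁻¹: X=-2960840.0594, Y=-322195.6233, Z=-5624393.2644
→ geod (Bowring, a=6378206.400): φ=-62.25771800°, λ=-173.78956800°, h=2989.3710 m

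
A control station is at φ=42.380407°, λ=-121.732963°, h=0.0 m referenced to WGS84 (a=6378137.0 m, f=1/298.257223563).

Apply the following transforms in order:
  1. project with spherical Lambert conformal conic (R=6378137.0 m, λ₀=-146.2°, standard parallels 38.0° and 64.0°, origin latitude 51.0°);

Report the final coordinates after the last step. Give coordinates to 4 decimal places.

E=1947323.8463 m, N=-609802.5367 m

start: φ=42.380407°, λ=-121.732963°, h=0.000 m
→ lcc (R=6378137.0, λ₀=-146.2°): E=1947323.8463, N=-609802.5367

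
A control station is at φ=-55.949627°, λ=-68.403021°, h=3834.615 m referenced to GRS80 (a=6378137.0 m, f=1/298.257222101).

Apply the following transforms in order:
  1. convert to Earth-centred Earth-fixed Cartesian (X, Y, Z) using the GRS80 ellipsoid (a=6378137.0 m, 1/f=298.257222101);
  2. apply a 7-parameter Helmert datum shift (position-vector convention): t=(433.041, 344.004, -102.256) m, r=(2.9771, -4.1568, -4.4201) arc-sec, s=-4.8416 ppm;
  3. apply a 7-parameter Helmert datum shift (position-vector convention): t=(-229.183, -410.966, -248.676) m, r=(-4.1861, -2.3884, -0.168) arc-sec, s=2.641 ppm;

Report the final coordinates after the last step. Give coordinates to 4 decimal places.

X=1318607.2071 m, Y=-3330312.0524 m, Z=-5264759.0548 m

start: φ=-55.949627°, λ=-68.403021°, h=3834.615 m
→ ECEF (a=6378137.000, f=1/298.257222101): X=1318313.2708, Y=-3330192.2356, Z=-5264481.0573
→ Helmert 7p (PV): X=1318774.6591, Y=-3329784.3745, Z=-5264579.3230
→ Helmert 7p (PV): X=1318607.2071, Y=-3330312.0524, Z=-5264759.0548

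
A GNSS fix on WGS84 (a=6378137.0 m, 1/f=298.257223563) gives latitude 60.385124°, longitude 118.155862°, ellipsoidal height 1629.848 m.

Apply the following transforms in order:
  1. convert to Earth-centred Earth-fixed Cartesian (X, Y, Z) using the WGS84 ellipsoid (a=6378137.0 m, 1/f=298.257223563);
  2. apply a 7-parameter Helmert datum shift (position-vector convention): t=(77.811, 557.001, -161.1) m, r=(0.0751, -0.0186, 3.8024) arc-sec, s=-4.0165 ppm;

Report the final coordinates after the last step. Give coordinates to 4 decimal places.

X=-1491402.6300 m, Y=2787182.5526 m, Z=5523041.0155 m

start: φ=60.385124°, λ=118.155862°, h=1629.848 m
→ ECEF (a=6378137.000, f=1/298.257223563): X=-1491434.5625, Y=2786666.2491, Z=5523223.4194
→ Helmert 7p (PV): X=-1491402.6300, Y=2787182.5526, Z=5523041.0155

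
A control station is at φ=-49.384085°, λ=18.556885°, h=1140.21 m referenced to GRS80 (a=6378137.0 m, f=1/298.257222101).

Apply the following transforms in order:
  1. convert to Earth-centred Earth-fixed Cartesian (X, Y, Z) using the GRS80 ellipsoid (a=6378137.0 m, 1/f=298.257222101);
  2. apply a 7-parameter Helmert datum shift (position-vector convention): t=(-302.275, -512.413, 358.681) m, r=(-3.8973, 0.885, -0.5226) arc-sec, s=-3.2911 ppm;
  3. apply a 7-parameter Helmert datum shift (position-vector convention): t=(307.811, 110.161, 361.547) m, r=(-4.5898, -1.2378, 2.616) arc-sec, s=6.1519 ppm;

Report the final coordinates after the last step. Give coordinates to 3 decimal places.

start: φ=-49.384085°, λ=18.556885°, h=1140.210 m
→ ECEF (a=6378137.000, f=1/298.257222101): X=3944515.7369, Y=1324172.6259, Z=-4819339.8429
→ Helmert 7p (PV): X=3944183.1572, Y=1323554.8015, Z=-4819007.2450
→ Helmert 7p (PV): X=3944527.3652, Y=1323615.8951, Z=-4818681.1266

X=3944527.365 m, Y=1323615.895 m, Z=-4818681.127 m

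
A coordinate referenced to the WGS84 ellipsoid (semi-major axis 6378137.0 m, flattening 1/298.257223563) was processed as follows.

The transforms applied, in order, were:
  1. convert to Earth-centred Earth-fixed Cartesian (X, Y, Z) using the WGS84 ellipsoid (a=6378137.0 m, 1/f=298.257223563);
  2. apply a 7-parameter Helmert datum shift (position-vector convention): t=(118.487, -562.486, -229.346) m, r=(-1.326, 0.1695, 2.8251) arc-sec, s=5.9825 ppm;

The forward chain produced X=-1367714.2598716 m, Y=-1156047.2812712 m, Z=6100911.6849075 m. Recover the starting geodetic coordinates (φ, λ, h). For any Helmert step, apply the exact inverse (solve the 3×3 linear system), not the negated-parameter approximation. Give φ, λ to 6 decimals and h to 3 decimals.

φ=73.747524°, λ=-139.810280°, h=-16.812 m

start: X=-1367714.2599, Y=-1156047.2813, Z=6100911.6849 m
→ Helmert⁻¹: X=-1367845.4037, Y=-1155498.3697, Z=6101095.9787
→ geod (Bowring, a=6378137.000): φ=73.74752400°, λ=-139.81028000°, h=-16.8120 m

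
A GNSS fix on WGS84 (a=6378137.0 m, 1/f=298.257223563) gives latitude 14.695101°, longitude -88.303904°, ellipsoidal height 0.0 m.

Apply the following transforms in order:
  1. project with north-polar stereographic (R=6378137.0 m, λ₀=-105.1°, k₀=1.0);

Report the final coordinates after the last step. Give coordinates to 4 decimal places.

E=2844086.7464 m, N=-9422390.0377 m

start: φ=14.695101°, λ=-88.303904°, h=0.000 m
→ stereo (R=6378137.0, λ₀=-105.1°): E=2844086.7464, N=-9422390.0377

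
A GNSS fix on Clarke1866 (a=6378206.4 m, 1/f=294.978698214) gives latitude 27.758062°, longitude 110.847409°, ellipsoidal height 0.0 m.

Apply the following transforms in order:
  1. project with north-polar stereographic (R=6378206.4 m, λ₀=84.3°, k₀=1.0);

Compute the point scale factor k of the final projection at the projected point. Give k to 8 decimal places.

start: φ=27.758062°, λ=110.847409°, h=0.000 m
→ into stereo (λ₀=84.3°): φ=27.75806200°, λ−λ₀=26.54740900°
scale k = 1.36449937

1.36449937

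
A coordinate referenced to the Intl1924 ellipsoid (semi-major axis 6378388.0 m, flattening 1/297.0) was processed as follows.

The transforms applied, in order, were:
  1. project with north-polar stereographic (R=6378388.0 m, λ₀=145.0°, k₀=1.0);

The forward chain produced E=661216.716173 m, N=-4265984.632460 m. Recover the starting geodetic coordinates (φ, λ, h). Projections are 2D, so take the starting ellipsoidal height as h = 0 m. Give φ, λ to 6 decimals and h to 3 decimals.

φ=52.608112°, λ=153.810590°, h=0.000 m

start: E=661216.7162, N=-4265984.6325 m
→ stereo⁻¹: φ=52.60811200°, λ=153.81059000°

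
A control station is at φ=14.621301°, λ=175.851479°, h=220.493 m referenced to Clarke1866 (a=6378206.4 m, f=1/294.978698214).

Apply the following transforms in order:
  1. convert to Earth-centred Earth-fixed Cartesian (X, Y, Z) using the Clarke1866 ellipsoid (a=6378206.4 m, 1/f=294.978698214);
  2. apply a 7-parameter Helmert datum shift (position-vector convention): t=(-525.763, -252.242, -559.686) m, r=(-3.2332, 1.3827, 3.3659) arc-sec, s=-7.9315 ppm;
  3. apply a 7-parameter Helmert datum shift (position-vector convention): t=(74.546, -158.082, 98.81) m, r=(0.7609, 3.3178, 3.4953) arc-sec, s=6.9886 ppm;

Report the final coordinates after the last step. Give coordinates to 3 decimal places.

X=-6157444.680 m, Y=445985.545 m, Z=1599220.317 m

start: φ=14.621301°, λ=175.851479°, h=220.493 m
→ ECEF (a=6378206.400, f=1/294.978698214): X=-6157020.8585, Y=446581.9335, Z=1599547.7402
→ Helmert 7p (PV): X=-6157494.3520, Y=446250.7506, Z=1599009.6406
→ Helmert 7p (PV): X=-6157444.6798, Y=445985.5448, Z=1599220.3165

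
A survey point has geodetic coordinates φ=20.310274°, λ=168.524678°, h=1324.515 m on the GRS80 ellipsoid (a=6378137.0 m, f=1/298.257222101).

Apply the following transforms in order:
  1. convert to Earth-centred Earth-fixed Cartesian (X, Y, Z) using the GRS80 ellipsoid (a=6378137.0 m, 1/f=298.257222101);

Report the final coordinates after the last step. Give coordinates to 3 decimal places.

start: φ=20.310274°, λ=168.524678°, h=1324.515 m
→ ECEF (a=6378137.000, f=1/298.257222101): X=-5865600.9566, Y=1190739.2714, Z=2200402.3157

X=-5865600.957 m, Y=1190739.271 m, Z=2200402.316 m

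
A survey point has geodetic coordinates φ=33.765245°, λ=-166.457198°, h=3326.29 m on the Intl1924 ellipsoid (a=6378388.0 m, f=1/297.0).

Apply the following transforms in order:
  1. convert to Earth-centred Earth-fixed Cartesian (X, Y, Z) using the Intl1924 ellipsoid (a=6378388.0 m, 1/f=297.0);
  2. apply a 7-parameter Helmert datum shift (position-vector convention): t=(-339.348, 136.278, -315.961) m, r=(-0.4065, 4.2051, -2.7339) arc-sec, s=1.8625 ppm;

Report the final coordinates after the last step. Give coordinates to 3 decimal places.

start: φ=33.765245°, λ=-166.457198°, h=3326.290 m
→ ECEF (a=6378388.000, f=1/297.0): X=-5163107.6214, Y=-1243632.5402, Z=3526731.8897
→ Helmert 7p (PV): X=-5163401.1699, Y=-1243423.1944, Z=3526530.2081

X=-5163401.170 m, Y=-1243423.194 m, Z=3526530.208 m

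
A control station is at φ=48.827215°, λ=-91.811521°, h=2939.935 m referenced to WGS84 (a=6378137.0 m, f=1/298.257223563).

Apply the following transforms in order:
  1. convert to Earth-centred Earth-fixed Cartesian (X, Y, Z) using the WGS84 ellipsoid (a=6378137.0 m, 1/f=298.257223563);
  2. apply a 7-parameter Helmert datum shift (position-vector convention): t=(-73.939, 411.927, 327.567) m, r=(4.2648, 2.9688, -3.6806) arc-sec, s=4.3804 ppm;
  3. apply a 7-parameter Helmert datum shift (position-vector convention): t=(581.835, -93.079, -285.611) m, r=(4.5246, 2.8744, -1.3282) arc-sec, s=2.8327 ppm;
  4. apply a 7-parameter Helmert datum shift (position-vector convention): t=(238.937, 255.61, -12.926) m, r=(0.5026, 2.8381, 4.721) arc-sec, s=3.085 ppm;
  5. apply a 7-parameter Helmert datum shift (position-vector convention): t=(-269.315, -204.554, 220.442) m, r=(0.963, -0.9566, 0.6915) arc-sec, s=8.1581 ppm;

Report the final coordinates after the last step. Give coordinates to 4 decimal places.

start: φ=48.827215°, λ=-91.811521°, h=2939.935 m
→ ECEF (a=6378137.000, f=1/298.257223563): X=-133049.1663, Y=-4206749.6874, Z=4780143.6407
→ Helmert 7p (PV): X=-133129.9522, Y=-4206452.6497, Z=4780407.0811
→ Helmert 7p (PV): X=-132508.9635, Y=-4206661.6498, Z=4780044.5943
→ Helmert 7p (PV): X=-132108.3815, Y=-4206433.6977, Z=4780037.9877
→ Helmert 7p (PV): X=-132386.8408, Y=-4206695.3281, Z=4780277.1741

X=-132386.8408 m, Y=-4206695.3281 m, Z=4780277.1741 m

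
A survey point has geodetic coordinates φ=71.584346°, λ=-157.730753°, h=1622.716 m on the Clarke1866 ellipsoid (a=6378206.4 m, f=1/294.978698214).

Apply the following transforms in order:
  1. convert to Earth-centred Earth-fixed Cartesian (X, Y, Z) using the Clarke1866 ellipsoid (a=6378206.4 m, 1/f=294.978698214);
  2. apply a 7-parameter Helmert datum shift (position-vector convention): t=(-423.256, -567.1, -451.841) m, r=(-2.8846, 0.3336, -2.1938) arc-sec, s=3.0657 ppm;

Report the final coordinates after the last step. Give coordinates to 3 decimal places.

X=-1871249.875 m, Y=-766572.641 m, Z=6030131.648 m

start: φ=71.584346°, λ=-157.730753°, h=1622.716 m
→ ECEF (a=6378206.400, f=1/294.978698214): X=-1870822.4892, Y=-766107.4273, Z=6030551.2618
→ Helmert 7p (PV): X=-1871249.8754, Y=-766572.6410, Z=6030131.6484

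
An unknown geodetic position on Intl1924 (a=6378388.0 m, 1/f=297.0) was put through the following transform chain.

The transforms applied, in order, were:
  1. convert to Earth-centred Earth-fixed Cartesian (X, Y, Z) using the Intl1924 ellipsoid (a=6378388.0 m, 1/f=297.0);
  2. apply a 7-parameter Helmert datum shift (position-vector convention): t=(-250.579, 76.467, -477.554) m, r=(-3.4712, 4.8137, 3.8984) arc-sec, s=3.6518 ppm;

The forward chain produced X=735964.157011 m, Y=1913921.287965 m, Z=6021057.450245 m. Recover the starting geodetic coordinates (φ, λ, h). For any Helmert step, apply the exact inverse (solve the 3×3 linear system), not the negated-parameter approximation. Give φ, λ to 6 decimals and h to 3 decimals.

φ=71.313273°, λ=68.960910°, h=1951.760 m

start: X=735964.1570, Y=1913921.2880, Z=6021057.4502 m
→ Helmert⁻¹: X=736107.6888, Y=1913722.5836, Z=6021562.3995
→ geod (Bowring, a=6378388.000): φ=71.31327300°, λ=68.96091000°, h=1951.7600 m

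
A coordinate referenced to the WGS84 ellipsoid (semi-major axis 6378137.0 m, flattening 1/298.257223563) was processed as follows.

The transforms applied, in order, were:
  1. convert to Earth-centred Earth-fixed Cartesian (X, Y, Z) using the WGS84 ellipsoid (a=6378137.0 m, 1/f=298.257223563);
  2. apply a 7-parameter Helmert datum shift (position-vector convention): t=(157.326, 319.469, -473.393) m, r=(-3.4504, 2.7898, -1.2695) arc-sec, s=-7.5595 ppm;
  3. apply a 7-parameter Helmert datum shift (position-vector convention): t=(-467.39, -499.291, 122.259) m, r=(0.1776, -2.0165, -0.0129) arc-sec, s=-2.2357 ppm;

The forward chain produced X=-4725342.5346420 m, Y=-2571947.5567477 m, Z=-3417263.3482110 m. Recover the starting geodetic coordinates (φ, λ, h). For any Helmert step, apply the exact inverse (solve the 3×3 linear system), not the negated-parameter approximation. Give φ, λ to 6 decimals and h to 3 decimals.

φ=-32.597217°, λ=-151.441264°, h=1101.361 m

start: X=-4725342.5346, Y=-2571947.5567, Z=-3417263.3482 m
→ Helmert⁻¹: X=-4724918.9561, Y=-2571457.2527, Z=-3417344.8413
→ Helmert⁻¹: X=-4725049.9570, Y=-2571768.0848, Z=-3417004.2068
→ geod (Bowring, a=6378137.000): φ=-32.59721700°, λ=-151.44126400°, h=1101.3610 m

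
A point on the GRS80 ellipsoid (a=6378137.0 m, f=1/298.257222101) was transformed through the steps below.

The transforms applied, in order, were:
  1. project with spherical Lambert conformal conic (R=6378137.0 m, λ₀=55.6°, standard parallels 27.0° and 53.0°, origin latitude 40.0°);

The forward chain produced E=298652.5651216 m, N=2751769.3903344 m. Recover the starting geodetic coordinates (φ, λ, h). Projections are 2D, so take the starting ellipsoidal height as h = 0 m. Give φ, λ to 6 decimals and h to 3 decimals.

φ=64.452907°, λ=61.341992°, h=0.000 m

start: E=298652.5651, N=2751769.3903 m
→ lcc⁻¹: φ=64.45290700°, λ=61.34199200°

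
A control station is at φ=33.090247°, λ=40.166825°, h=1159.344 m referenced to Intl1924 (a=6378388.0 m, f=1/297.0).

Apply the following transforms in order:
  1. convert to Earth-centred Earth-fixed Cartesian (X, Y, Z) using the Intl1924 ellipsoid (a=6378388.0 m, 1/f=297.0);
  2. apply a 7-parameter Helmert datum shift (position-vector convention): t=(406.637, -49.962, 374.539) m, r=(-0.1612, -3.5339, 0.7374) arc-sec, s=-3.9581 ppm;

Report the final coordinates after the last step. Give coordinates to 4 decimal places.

X=4088795.4651 m, Y=3450928.5134 m, Z=3463461.8913 m

start: φ=33.090247°, λ=40.166825°, h=1159.344 m
→ ECEF (a=6378388.000, f=1/297.0): X=4088476.6793, Y=3450974.8120, Z=3463033.7094
→ Helmert 7p (PV): X=4088795.4651, Y=3450928.5134, Z=3463461.8913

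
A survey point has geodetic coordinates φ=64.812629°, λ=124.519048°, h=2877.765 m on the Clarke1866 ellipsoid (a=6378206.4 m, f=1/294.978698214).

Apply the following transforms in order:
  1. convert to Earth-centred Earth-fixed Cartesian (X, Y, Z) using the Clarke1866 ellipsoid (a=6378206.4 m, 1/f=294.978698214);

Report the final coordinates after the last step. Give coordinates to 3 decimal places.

start: φ=64.812629°, λ=124.519048°, h=2877.765 m
→ ECEF (a=6378206.400, f=1/294.978698214): X=-1543191.9269, Y=2243759.8044, Z=5751262.9163

X=-1543191.927 m, Y=2243759.804 m, Z=5751262.916 m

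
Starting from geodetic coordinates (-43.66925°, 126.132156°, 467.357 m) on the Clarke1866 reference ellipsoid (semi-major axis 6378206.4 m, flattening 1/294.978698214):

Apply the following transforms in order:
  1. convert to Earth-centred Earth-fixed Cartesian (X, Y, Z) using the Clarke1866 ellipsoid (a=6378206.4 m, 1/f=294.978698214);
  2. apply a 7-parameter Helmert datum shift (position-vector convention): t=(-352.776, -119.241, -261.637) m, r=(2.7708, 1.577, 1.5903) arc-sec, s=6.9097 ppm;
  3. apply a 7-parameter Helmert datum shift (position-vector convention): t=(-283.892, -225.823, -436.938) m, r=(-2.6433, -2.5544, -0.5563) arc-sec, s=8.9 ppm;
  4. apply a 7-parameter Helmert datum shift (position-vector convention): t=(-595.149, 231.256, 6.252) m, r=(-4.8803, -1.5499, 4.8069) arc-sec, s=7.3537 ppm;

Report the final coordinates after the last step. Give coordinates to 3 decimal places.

X=-2726353.353 m, Y=3732308.998 m, Z=-4382616.624 m

start: φ=-43.669250°, λ=126.132156°, h=467.357 m
→ ECEF (a=6378206.400, f=1/294.978698214): X=-2725006.4142, Y=3732514.5179, Z=-4381703.4004
→ Helmert 7p (PV): X=-2725440.2976, Y=3732458.9183, Z=-4381924.3395
→ Helmert 7p (PV): X=-2725684.1128, Y=3732217.5096, Z=-4382481.8612
→ Helmert 7p (PV): X=-2726353.3531, Y=3732308.9982, Z=-4382616.6242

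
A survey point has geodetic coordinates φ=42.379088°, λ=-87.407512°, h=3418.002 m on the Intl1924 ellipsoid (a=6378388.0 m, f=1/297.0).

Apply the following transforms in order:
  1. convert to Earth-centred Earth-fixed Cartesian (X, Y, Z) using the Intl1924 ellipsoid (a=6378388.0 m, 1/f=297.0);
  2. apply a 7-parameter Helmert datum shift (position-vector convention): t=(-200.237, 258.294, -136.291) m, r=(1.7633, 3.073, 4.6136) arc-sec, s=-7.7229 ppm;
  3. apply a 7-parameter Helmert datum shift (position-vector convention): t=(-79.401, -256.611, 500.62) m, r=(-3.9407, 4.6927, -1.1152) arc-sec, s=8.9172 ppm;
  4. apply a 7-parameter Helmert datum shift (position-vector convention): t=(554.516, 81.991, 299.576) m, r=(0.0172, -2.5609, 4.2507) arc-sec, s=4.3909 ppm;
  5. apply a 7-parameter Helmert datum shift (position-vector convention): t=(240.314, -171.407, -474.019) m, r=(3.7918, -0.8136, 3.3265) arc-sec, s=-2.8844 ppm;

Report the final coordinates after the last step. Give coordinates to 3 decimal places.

start: φ=42.379088°, λ=-87.407512°, h=3418.002 m
→ ECEF (a=6378388.000, f=1/297.0): X=213561.1851, Y=-4716628.5618, Z=4279180.6074
→ Helmert 7p (PV): X=213528.5487, Y=-4716365.6463, Z=4278967.7662
→ Helmert 7p (PV): X=213522.9029, Y=-4716583.7179, Z=4279591.7919
→ Helmert 7p (PV): X=214122.4222, Y=-4716518.3935, Z=4279912.4168
→ Helmert 7p (PV): X=214421.3014, Y=-4716751.4211, Z=4279340.1932

X=214421.301 m, Y=-4716751.421 m, Z=4279340.193 m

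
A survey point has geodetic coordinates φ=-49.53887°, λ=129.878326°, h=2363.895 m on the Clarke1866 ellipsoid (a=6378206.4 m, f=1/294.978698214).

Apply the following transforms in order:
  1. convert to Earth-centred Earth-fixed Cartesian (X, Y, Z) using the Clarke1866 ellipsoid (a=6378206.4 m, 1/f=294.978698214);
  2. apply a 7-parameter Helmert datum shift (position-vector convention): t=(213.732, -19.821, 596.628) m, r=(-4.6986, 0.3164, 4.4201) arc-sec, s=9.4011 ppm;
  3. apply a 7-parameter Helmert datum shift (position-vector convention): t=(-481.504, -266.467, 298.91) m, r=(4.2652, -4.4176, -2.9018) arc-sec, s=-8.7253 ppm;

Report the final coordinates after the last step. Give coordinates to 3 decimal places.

X=-2660168.021 m, Y=3183422.426 m, Z=-4830424.851 m

start: φ=-49.538870°, λ=129.878326°, h=2363.895 m
→ ECEF (a=6378206.400, f=1/294.978698214): X=-2659971.0617, Y=3183736.3062, Z=-4831257.5397
→ Helmert 7p (PV): X=-2659857.9731, Y=3183579.3596, Z=-4830774.7750
→ Helmert 7p (PV): X=-2660168.0214, Y=3183422.4256, Z=-4830424.8507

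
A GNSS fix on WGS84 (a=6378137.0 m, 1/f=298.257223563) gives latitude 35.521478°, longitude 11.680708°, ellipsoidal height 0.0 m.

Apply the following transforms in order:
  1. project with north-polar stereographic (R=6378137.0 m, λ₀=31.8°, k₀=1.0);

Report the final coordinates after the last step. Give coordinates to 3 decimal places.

start: φ=35.521478°, λ=11.680708°, h=0.000 m
→ stereo (R=6378137.0, λ₀=31.8°): E=-2258851.0492, N=-6166166.5313

E=-2258851.049 m, N=-6166166.531 m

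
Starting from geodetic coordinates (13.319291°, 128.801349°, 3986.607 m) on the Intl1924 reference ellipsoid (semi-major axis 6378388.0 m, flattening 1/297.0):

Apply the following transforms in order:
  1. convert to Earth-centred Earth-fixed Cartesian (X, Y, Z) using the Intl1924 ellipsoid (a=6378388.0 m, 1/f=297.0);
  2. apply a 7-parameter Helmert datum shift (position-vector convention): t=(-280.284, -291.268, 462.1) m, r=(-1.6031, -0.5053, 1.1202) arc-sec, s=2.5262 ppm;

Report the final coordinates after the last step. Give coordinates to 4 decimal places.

start: φ=13.319291°, λ=128.801349°, h=3986.607 m
→ ECEF (a=6378388.000, f=1/297.0): X=-3892454.6723, Y=4841003.8274, Z=1460736.6902
→ Helmert 7p (PV): X=-3892774.6588, Y=4840715.0022, Z=1461155.3201

X=-3892774.6588 m, Y=4840715.0022 m, Z=1461155.3201 m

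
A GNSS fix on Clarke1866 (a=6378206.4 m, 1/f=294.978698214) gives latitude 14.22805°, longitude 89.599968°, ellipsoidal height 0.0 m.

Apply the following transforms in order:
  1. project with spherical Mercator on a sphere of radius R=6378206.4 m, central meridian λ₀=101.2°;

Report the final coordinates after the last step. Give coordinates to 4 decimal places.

E=-1291323.7061 m, N=1600410.6018 m

start: φ=14.228050°, λ=89.599968°, h=0.000 m
→ merc (R=6378206.4, λ₀=101.2°): E=-1291323.7061, N=1600410.6018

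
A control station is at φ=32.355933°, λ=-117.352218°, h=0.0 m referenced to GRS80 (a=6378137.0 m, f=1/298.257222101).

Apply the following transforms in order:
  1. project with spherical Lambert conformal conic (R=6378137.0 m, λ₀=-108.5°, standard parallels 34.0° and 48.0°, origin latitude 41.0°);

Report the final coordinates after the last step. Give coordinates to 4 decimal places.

start: φ=32.355933°, λ=-117.352218°, h=0.000 m
→ lcc (R=6378137.0, λ₀=-108.5°): E=-834148.0502, N=-916339.7819

E=-834148.0502 m, N=-916339.7819 m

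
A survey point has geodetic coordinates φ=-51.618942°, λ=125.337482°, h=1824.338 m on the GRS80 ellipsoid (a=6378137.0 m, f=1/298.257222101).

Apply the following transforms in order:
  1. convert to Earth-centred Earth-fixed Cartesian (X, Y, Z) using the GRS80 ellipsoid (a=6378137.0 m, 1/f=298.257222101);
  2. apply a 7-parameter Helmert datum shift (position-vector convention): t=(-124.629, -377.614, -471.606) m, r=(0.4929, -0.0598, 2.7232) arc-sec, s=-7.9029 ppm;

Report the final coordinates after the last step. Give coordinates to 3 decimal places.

start: φ=-51.618942°, λ=125.337482°, h=1824.338 m
→ ECEF (a=6378137.000, f=1/298.257222101): X=-2295876.1899, Y=3238088.5052, Z=-4978019.7607
→ Helmert 7p (PV): X=-2296023.9820, Y=3237666.8856, Z=-4978444.9537

X=-2296023.982 m, Y=3237666.886 m, Z=-4978444.954 m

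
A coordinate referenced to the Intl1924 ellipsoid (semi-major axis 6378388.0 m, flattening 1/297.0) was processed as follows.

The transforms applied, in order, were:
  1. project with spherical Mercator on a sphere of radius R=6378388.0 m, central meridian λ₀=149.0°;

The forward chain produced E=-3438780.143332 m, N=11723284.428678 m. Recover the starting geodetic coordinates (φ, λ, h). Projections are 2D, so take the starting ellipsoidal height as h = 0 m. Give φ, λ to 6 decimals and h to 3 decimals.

φ=71.915527°, λ=118.110128°, h=0.000 m

start: E=-3438780.1433, N=11723284.4287 m
→ merc⁻¹: φ=71.91552700°, λ=118.11012800°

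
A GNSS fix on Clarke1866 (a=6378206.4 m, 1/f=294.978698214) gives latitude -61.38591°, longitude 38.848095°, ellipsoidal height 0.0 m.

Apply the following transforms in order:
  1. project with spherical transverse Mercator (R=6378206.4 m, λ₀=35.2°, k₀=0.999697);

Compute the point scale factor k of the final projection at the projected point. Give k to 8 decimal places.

1.00016146

start: φ=-61.385910°, λ=38.848095°, h=0.000 m
→ into tm (λ₀=35.2°): φ=-61.38591000°, λ−λ₀=3.64809500°
scale k = 1.00016146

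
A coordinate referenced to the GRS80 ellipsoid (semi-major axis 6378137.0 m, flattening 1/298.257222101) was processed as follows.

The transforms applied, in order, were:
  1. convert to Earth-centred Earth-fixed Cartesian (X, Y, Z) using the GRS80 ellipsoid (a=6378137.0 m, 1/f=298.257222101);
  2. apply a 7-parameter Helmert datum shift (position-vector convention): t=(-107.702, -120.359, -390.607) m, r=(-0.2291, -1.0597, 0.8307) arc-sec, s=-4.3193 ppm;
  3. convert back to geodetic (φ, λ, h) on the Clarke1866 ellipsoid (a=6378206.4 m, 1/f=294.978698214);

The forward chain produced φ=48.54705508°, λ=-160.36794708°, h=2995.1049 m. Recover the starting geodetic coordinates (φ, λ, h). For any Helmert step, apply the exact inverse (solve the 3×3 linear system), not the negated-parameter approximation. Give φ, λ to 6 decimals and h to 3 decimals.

start: φ=48.547055°, λ=-160.367947°, h=2995.105 m
→ ECEF (a=6378206.400, f=1/294.978698214): X=-3986402.9567, Y=-1422007.6205, Z=4759403.6741
→ Helmert⁻¹: X=-3986293.7452, Y=-1421882.6356, Z=4759833.7407
→ geod (Bowring, a=6378137.000): φ=48.54846700°, λ=-160.36904400°, h=3157.4970 m

φ=48.548467°, λ=-160.369044°, h=3157.497 m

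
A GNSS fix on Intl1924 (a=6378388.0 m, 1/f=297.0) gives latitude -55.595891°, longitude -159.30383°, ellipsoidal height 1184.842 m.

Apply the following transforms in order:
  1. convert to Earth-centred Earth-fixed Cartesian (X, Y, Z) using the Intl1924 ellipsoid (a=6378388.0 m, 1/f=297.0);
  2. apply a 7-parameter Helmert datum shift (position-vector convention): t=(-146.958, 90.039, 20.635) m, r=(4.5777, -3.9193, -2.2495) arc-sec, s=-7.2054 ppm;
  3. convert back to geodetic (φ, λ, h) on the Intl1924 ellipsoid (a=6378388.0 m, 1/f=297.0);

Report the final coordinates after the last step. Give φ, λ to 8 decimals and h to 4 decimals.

start: φ=-55.595891°, λ=-159.303830°, h=1184.842 m
→ ECEF (a=6378388.000, f=1/297.0): X=-3379751.7331, Y=-1276843.5825, Z=-5240236.4986
→ Helmert 7p (PV): X=-3379788.6930, Y=-1276591.1870, Z=-5240270.6620
→ geod (Bowring, a=6378388.000): φ=-55.59646900°, λ=-159.30778156°, h=1182.1700 m

φ=-55.59646900°, λ=-159.30778156°, h=1182.1700 m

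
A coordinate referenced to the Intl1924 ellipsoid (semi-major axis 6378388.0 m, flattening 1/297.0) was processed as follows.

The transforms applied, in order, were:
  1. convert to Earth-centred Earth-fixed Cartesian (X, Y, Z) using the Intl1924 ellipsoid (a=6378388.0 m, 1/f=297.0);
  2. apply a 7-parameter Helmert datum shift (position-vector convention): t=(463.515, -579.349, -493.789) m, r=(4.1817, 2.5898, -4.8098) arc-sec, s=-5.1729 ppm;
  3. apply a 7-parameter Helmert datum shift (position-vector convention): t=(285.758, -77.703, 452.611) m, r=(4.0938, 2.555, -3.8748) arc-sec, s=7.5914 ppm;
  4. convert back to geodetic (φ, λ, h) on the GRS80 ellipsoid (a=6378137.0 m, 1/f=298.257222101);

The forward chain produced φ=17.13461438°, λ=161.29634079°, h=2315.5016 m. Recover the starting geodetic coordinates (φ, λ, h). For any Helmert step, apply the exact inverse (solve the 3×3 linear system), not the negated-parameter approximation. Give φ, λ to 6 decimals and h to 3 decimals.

φ=17.130882°, λ=161.294638°, h=2948.227 m

start: φ=17.134614°, λ=161.296341°, h=2315.502 m
→ ECEF (a=6378137.000, f=1/298.257222101): X=-5776938.0481, Y=1955796.8734, Z=1867757.2760
→ Helmert⁻¹: X=-5777239.8185, Y=1955788.2585, Z=1867180.1099
→ Helmert⁻¹: X=-5777802.2875, Y=1956280.8597, Z=1867571.3553
→ geod (Bowring, a=6378388.000): φ=17.13088200°, λ=161.29463800°, h=2948.2270 m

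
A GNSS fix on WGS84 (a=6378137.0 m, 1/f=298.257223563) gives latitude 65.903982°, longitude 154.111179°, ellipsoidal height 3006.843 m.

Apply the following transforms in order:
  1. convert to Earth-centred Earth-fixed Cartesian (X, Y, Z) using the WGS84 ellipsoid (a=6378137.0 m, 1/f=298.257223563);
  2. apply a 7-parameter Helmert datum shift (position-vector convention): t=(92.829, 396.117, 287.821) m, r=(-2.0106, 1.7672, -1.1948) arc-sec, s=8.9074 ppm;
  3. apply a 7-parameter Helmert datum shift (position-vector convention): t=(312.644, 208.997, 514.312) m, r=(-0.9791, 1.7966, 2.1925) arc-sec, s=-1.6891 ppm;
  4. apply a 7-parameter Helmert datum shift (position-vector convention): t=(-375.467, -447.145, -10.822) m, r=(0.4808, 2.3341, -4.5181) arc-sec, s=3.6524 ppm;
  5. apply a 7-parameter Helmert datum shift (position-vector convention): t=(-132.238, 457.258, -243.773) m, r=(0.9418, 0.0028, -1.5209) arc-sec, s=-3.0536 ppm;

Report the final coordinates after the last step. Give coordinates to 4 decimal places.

X=-2350247.8996 m, Y=1141413.6675 m, Z=5802980.8694 m

start: φ=65.903982°, λ=154.111179°, h=3006.843 m
→ ECEF (a=6378137.000, f=1/298.257223563): X=-2350321.1906, Y=1140688.0099, Z=5802329.4099
→ Helmert 7p (PV): X=-2350192.9766, Y=1141164.4616, Z=5802677.9322
→ Helmert 7p (PV): X=-2349837.9508, Y=1141374.0938, Z=5803197.4966
→ Helmert 7p (PV): X=-2350131.3297, Y=1140969.0622, Z=5803237.1217
→ Helmert 7p (PV): X=-2350247.8996, Y=1141413.6675, Z=5802980.8694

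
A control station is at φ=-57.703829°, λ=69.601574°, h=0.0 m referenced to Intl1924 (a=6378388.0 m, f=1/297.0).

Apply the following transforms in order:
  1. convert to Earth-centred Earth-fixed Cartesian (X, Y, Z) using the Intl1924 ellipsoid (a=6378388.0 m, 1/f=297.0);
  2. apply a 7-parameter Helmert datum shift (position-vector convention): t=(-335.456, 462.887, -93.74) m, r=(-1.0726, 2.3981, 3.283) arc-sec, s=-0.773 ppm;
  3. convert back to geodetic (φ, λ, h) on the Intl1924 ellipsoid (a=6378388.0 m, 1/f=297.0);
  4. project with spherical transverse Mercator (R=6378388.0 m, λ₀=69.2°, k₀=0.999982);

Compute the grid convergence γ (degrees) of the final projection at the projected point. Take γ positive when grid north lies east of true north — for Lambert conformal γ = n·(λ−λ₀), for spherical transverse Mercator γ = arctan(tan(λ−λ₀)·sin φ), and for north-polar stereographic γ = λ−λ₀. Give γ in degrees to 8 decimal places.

-0.34765229

start: φ=-57.703829°, λ=69.601574°, h=0.000 m
→ ECEF (a=6378388.000, f=1/297.0): X=1190690.2747, Y=3201938.8964, Z=-5368298.4336
→ Helmert 7p (PV): X=1190240.5214, Y=3202390.3441, Z=-5368418.5177
→ geod (Bowring, a=6378388.000): φ=-57.70238307°, λ=69.61128255°, h=243.8598 m
→ into tm (λ₀=69.2°): φ=-57.70238307°, λ−λ₀=0.41128255°
convergence γ = -0.34765229°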